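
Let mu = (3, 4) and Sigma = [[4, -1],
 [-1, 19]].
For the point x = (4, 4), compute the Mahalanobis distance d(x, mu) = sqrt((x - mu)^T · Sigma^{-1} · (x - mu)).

Step 1 — centre the observation: (x - mu) = (1, 0).

Step 2 — invert Sigma. det(Sigma) = 4·19 - (-1)² = 75.
  Sigma^{-1} = (1/det) · [[d, -b], [-b, a]] = [[0.2533, 0.0133],
 [0.0133, 0.0533]].

Step 3 — form the quadratic (x - mu)^T · Sigma^{-1} · (x - mu):
  Sigma^{-1} · (x - mu) = (0.2533, 0.0133).
  (x - mu)^T · [Sigma^{-1} · (x - mu)] = (1)·(0.2533) + (0)·(0.0133) = 0.2533.

Step 4 — take square root: d = √(0.2533) ≈ 0.5033.

d(x, mu) = √(0.2533) ≈ 0.5033


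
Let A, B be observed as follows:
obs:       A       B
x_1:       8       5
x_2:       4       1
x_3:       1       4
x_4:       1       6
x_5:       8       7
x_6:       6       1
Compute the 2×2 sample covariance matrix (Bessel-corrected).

Step 1 — column means:
  mean(A) = (8 + 4 + 1 + 1 + 8 + 6) / 6 = 28/6 = 4.6667
  mean(B) = (5 + 1 + 4 + 6 + 7 + 1) / 6 = 24/6 = 4

Step 2 — sample covariance S[i,j] = (1/(n-1)) · Σ_k (x_{k,i} - mean_i) · (x_{k,j} - mean_j), with n-1 = 5.
  S[A,A] = ((3.3333)·(3.3333) + (-0.6667)·(-0.6667) + (-3.6667)·(-3.6667) + (-3.6667)·(-3.6667) + (3.3333)·(3.3333) + (1.3333)·(1.3333)) / 5 = 51.3333/5 = 10.2667
  S[A,B] = ((3.3333)·(1) + (-0.6667)·(-3) + (-3.6667)·(0) + (-3.6667)·(2) + (3.3333)·(3) + (1.3333)·(-3)) / 5 = 4/5 = 0.8
  S[B,B] = ((1)·(1) + (-3)·(-3) + (0)·(0) + (2)·(2) + (3)·(3) + (-3)·(-3)) / 5 = 32/5 = 6.4

S is symmetric (S[j,i] = S[i,j]). Assembling:

S = [[10.2667, 0.8],
 [0.8, 6.4]]


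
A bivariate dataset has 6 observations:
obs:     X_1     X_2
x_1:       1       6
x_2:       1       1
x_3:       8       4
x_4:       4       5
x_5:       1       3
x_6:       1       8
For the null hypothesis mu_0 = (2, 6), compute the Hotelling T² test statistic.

Step 1 — sample mean vector:
  mean(X_1) = (1 + 1 + 8 + 4 + 1 + 1) / 6 = 16/6 = 2.6667
  mean(X_2) = (6 + 1 + 4 + 5 + 3 + 8) / 6 = 27/6 = 4.5
  x̄ = (2.6667, 4.5),  deviation x̄ - mu_0 = (2.6667, 4.5) - (2, 6) = (0.6667, -1.5).

Step 2 — sample covariance matrix, S[i,j] = (1/(n-1)) · Σ_k (x_{k,i} - mean_i) · (x_{k,j} - mean_j), divisor n-1 = 5:
  S[X_1,X_1] = ((-1.6667)·(-1.6667) + (-1.6667)·(-1.6667) + (5.3333)·(5.3333) + (1.3333)·(1.3333) + (-1.6667)·(-1.6667) + (-1.6667)·(-1.6667)) / 5 = 41.3333/5 = 8.2667
  S[X_1,X_2] = ((-1.6667)·(1.5) + (-1.6667)·(-3.5) + (5.3333)·(-0.5) + (1.3333)·(0.5) + (-1.6667)·(-1.5) + (-1.6667)·(3.5)) / 5 = -2/5 = -0.4
  S[X_2,X_2] = ((1.5)·(1.5) + (-3.5)·(-3.5) + (-0.5)·(-0.5) + (0.5)·(0.5) + (-1.5)·(-1.5) + (3.5)·(3.5)) / 5 = 29.5/5 = 5.9
  S = [[8.2667, -0.4],
 [-0.4, 5.9]].

Step 3 — invert S. det(S) = 8.2667·5.9 - (-0.4)² = 48.6133.
  S^{-1} = (1/det) · [[d, -b], [-b, a]] = [[0.1214, 0.0082],
 [0.0082, 0.17]].

Step 4 — quadratic form (x̄ - mu_0)^T · S^{-1} · (x̄ - mu_0):
  S^{-1} · (x̄ - mu_0) = (0.0686, -0.2496),
  (x̄ - mu_0)^T · [...] = (0.6667)·(0.0686) + (-1.5)·(-0.2496) = 0.4201.

Step 5 — scale by n: T² = 6 · 0.4201 = 2.5206.

T² ≈ 2.5206


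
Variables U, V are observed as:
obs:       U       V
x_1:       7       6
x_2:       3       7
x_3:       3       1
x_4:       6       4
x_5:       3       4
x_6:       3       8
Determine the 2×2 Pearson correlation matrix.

Step 1 — column means:
  mean(U) = (7 + 3 + 3 + 6 + 3 + 3) / 6 = 25/6 = 4.1667
  mean(V) = (6 + 7 + 1 + 4 + 4 + 8) / 6 = 30/6 = 5

Step 2 — sample variances and covariances s[i,j] = (1/(n-1)) · Σ_k (x_{k,i} - mean_i) · (x_{k,j} - mean_j), with n-1 = 5:
  s[U,U] = ((2.8333)·(2.8333) + (-1.1667)·(-1.1667) + (-1.1667)·(-1.1667) + (1.8333)·(1.8333) + (-1.1667)·(-1.1667) + (-1.1667)·(-1.1667)) / 5 = 16.8333/5 = 3.3667
  s[U,V] = ((2.8333)·(1) + (-1.1667)·(2) + (-1.1667)·(-4) + (1.8333)·(-1) + (-1.1667)·(-1) + (-1.1667)·(3)) / 5 = 1/5 = 0.2
  s[V,V] = ((1)·(1) + (2)·(2) + (-4)·(-4) + (-1)·(-1) + (-1)·(-1) + (3)·(3)) / 5 = 32/5 = 6.4
  Sample standard deviations s_i = √(s[i,i]):
  s(U) = √(3.3667) = 1.8348
  s(V) = √(6.4) = 2.5298

Step 3 — r_{ij} = s_{ij} / (s_i · s_j):
  r[U,U] = 1 (diagonal).
  r[U,V] = 0.2 / (1.8348 · 2.5298) = 0.2 / 4.6418 = 0.0431
  r[V,V] = 1 (diagonal).

R is symmetric with unit diagonal. Assembling:

R = [[1, 0.0431],
 [0.0431, 1]]


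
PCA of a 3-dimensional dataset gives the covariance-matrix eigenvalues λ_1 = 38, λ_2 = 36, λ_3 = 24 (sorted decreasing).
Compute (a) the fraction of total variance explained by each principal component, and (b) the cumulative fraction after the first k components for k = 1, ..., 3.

Step 1 — total variance = trace(Sigma) = Σ λ_i = 38 + 36 + 24 = 98.

Step 2 — fraction explained by component i = λ_i / Σ λ:
  PC1: 38/98 = 0.3878
  PC2: 36/98 = 0.3673
  PC3: 24/98 = 0.2449

Step 3 — cumulative fraction after k components = (λ_1 + ... + λ_k) / Σ λ:
  k = 1: 38/98 = 0.3878
  k = 2: (38 + 36)/98 = 74/98 = 0.7551
  k = 3: (38 + 36 + 24)/98 = 98/98 = 1

Summary (fraction, with percent):

explained: PC1 0.3878 (38.78%), PC2 0.3673 (36.73%), PC3 0.2449 (24.49%);  cumulative: 0.3878, 0.7551, 1


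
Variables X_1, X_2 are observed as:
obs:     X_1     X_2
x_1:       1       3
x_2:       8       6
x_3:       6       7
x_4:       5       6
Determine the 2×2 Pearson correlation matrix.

Step 1 — column means:
  mean(X_1) = (1 + 8 + 6 + 5) / 4 = 20/4 = 5
  mean(X_2) = (3 + 6 + 7 + 6) / 4 = 22/4 = 5.5

Step 2 — sample variances and covariances s[i,j] = (1/(n-1)) · Σ_k (x_{k,i} - mean_i) · (x_{k,j} - mean_j), with n-1 = 3:
  s[X_1,X_1] = ((-4)·(-4) + (3)·(3) + (1)·(1) + (0)·(0)) / 3 = 26/3 = 8.6667
  s[X_1,X_2] = ((-4)·(-2.5) + (3)·(0.5) + (1)·(1.5) + (0)·(0.5)) / 3 = 13/3 = 4.3333
  s[X_2,X_2] = ((-2.5)·(-2.5) + (0.5)·(0.5) + (1.5)·(1.5) + (0.5)·(0.5)) / 3 = 9/3 = 3
  Sample standard deviations s_i = √(s[i,i]):
  s(X_1) = √(8.6667) = 2.9439
  s(X_2) = √(3) = 1.7321

Step 3 — r_{ij} = s_{ij} / (s_i · s_j):
  r[X_1,X_1] = 1 (diagonal).
  r[X_1,X_2] = 4.3333 / (2.9439 · 1.7321) = 4.3333 / 5.099 = 0.8498
  r[X_2,X_2] = 1 (diagonal).

R is symmetric with unit diagonal. Assembling:

R = [[1, 0.8498],
 [0.8498, 1]]


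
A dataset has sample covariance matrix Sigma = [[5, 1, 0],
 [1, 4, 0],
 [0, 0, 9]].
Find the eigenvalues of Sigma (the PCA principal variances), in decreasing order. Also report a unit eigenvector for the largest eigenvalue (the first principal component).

Step 1 — characteristic polynomial p(λ) = det(λI - Sigma) = λ³ - tr·λ² + c_1·λ - det, where tr = trace, c_1 = sum of the principal 2×2 minors, det = det(Sigma):
  tr = 5 + 4 + 9 = 18,
  c_1 = (5·4 - (1)²) + (5·9 - (0)²) + (4·9 - (0)²) = 19 + 45 + 36 = 100,
  det = 5·(4·9 - (0)²) - (1)·((1)·9 - (0)·(0)) + (0)·((1)·(0) - 4·(0)) = 5·(36) - (1)·(9) + (0)·(0) = 171.
  So p(λ) = λ³ - 18λ² + 100λ - 171.
Step 2 — look for an integer root (rational root theorem: any rational root is an integer divisor of 171). Testing λ = 9:
  p(9) = 729 - 1458 + 900 - 171 = 0  ✓
  Dividing out (λ - 9): p(λ) = (λ - 9)(λ² - 9λ + 19).
Step 3 — remaining eigenvalues from the quadratic λ² - 9λ + 19 = 0:
  Δ = 9² - 4·19 = 81 - 76 = 5,  λ = (9 ± √5)/2 = (9 ± 2.2361)/2 ≈ 5.618 or 3.382.
  Sorted: λ_1 = 9,  λ_2 = 5.618,  λ_3 = 3.382  (check: sum = 18 = tr ✓).

Step 4 — unit eigenvector for λ_1 = 9: v spans the null space of (Sigma - λ_1 I), whose rows are
  r_1 = (-4, 1, 0),  r_2 = (1, -5, 0),  r_3 = (0, 0, 0).
  v is orthogonal to every row, so take v ∝ r_1 × r_2 = ((1)·(0) - (0)·(-5), (0)·(1) - (-4)·(0), (-4)·(-5) - (1)·(1)) = (0, 0, 19).
  Rescale (divide by 19): u = (0, 0, 1).
  ||u|| = √((0)² + (0)² + (1)²) = √(1) = 1,  v_1 = u/||u|| ≈ (0, 0, 1) (||v_1|| = 1).

λ_1 = 9,  λ_2 = 5.618,  λ_3 = 3.382;  v_1 ≈ (0, 0, 1)


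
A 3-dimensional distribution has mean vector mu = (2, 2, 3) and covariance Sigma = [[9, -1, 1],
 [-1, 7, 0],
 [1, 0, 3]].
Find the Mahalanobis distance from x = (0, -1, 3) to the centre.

Step 1 — centre the observation: (x - mu) = (-2, -3, 0).

Step 2 — invert Sigma (cofactor / det for 3×3, or solve directly):
  Sigma^{-1} = [[0.1173, 0.0168, -0.0391],
 [0.0168, 0.1453, -0.0056],
 [-0.0391, -0.0056, 0.3464]].

Step 3 — form the quadratic (x - mu)^T · Sigma^{-1} · (x - mu):
  Sigma^{-1} · (x - mu) = (-0.2849, -0.4693, 0.095).
  (x - mu)^T · [Sigma^{-1} · (x - mu)] = (-2)·(-0.2849) + (-3)·(-0.4693) + (0)·(0.095) = 1.9777.

Step 4 — take square root: d = √(1.9777) ≈ 1.4063.

d(x, mu) = √(1.9777) ≈ 1.4063


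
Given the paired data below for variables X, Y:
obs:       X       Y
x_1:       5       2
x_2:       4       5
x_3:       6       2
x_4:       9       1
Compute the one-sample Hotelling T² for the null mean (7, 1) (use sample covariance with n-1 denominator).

Step 1 — sample mean vector:
  mean(X) = (5 + 4 + 6 + 9) / 4 = 24/4 = 6
  mean(Y) = (2 + 5 + 2 + 1) / 4 = 10/4 = 2.5
  x̄ = (6, 2.5),  deviation x̄ - mu_0 = (6, 2.5) - (7, 1) = (-1, 1.5).

Step 2 — sample covariance matrix, S[i,j] = (1/(n-1)) · Σ_k (x_{k,i} - mean_i) · (x_{k,j} - mean_j), divisor n-1 = 3:
  S[X,X] = ((-1)·(-1) + (-2)·(-2) + (0)·(0) + (3)·(3)) / 3 = 14/3 = 4.6667
  S[X,Y] = ((-1)·(-0.5) + (-2)·(2.5) + (0)·(-0.5) + (3)·(-1.5)) / 3 = -9/3 = -3
  S[Y,Y] = ((-0.5)·(-0.5) + (2.5)·(2.5) + (-0.5)·(-0.5) + (-1.5)·(-1.5)) / 3 = 9/3 = 3
  S = [[4.6667, -3],
 [-3, 3]].

Step 3 — invert S. det(S) = 4.6667·3 - (-3)² = 5.
  S^{-1} = (1/det) · [[d, -b], [-b, a]] = [[0.6, 0.6],
 [0.6, 0.9333]].

Step 4 — quadratic form (x̄ - mu_0)^T · S^{-1} · (x̄ - mu_0):
  S^{-1} · (x̄ - mu_0) = (0.3, 0.8),
  (x̄ - mu_0)^T · [...] = (-1)·(0.3) + (1.5)·(0.8) = 0.9.

Step 5 — scale by n: T² = 4 · 0.9 = 3.6.

T² ≈ 3.6


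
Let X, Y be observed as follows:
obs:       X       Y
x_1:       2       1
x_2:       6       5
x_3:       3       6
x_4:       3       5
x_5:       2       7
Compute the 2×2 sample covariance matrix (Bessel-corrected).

Step 1 — column means:
  mean(X) = (2 + 6 + 3 + 3 + 2) / 5 = 16/5 = 3.2
  mean(Y) = (1 + 5 + 6 + 5 + 7) / 5 = 24/5 = 4.8

Step 2 — sample covariance S[i,j] = (1/(n-1)) · Σ_k (x_{k,i} - mean_i) · (x_{k,j} - mean_j), with n-1 = 4.
  S[X,X] = ((-1.2)·(-1.2) + (2.8)·(2.8) + (-0.2)·(-0.2) + (-0.2)·(-0.2) + (-1.2)·(-1.2)) / 4 = 10.8/4 = 2.7
  S[X,Y] = ((-1.2)·(-3.8) + (2.8)·(0.2) + (-0.2)·(1.2) + (-0.2)·(0.2) + (-1.2)·(2.2)) / 4 = 2.2/4 = 0.55
  S[Y,Y] = ((-3.8)·(-3.8) + (0.2)·(0.2) + (1.2)·(1.2) + (0.2)·(0.2) + (2.2)·(2.2)) / 4 = 20.8/4 = 5.2

S is symmetric (S[j,i] = S[i,j]). Assembling:

S = [[2.7, 0.55],
 [0.55, 5.2]]


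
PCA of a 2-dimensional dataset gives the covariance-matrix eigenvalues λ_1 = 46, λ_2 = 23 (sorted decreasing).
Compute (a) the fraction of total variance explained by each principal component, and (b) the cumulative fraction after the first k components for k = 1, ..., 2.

Step 1 — total variance = trace(Sigma) = Σ λ_i = 46 + 23 = 69.

Step 2 — fraction explained by component i = λ_i / Σ λ:
  PC1: 46/69 = 0.6667
  PC2: 23/69 = 0.3333

Step 3 — cumulative fraction after k components = (λ_1 + ... + λ_k) / Σ λ:
  k = 1: 46/69 = 0.6667
  k = 2: (46 + 23)/69 = 69/69 = 1

Summary (fraction, with percent):

explained: PC1 0.6667 (66.67%), PC2 0.3333 (33.33%);  cumulative: 0.6667, 1


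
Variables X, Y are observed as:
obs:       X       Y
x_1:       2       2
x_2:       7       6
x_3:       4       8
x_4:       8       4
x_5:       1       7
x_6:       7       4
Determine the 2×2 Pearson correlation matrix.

Step 1 — column means:
  mean(X) = (2 + 7 + 4 + 8 + 1 + 7) / 6 = 29/6 = 4.8333
  mean(Y) = (2 + 6 + 8 + 4 + 7 + 4) / 6 = 31/6 = 5.1667

Step 2 — sample variances and covariances s[i,j] = (1/(n-1)) · Σ_k (x_{k,i} - mean_i) · (x_{k,j} - mean_j), with n-1 = 5:
  s[X,X] = ((-2.8333)·(-2.8333) + (2.1667)·(2.1667) + (-0.8333)·(-0.8333) + (3.1667)·(3.1667) + (-3.8333)·(-3.8333) + (2.1667)·(2.1667)) / 5 = 42.8333/5 = 8.5667
  s[X,Y] = ((-2.8333)·(-3.1667) + (2.1667)·(0.8333) + (-0.8333)·(2.8333) + (3.1667)·(-1.1667) + (-3.8333)·(1.8333) + (2.1667)·(-1.1667)) / 5 = -4.8333/5 = -0.9667
  s[Y,Y] = ((-3.1667)·(-3.1667) + (0.8333)·(0.8333) + (2.8333)·(2.8333) + (-1.1667)·(-1.1667) + (1.8333)·(1.8333) + (-1.1667)·(-1.1667)) / 5 = 24.8333/5 = 4.9667
  Sample standard deviations s_i = √(s[i,i]):
  s(X) = √(8.5667) = 2.9269
  s(Y) = √(4.9667) = 2.2286

Step 3 — r_{ij} = s_{ij} / (s_i · s_j):
  r[X,X] = 1 (diagonal).
  r[X,Y] = -0.9667 / (2.9269 · 2.2286) = -0.9667 / 6.5229 = -0.1482
  r[Y,Y] = 1 (diagonal).

R is symmetric with unit diagonal. Assembling:

R = [[1, -0.1482],
 [-0.1482, 1]]


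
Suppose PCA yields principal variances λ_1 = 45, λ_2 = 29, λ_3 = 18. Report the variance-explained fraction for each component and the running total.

Step 1 — total variance = trace(Sigma) = Σ λ_i = 45 + 29 + 18 = 92.

Step 2 — fraction explained by component i = λ_i / Σ λ:
  PC1: 45/92 = 0.4891
  PC2: 29/92 = 0.3152
  PC3: 18/92 = 0.1957

Step 3 — cumulative fraction after k components = (λ_1 + ... + λ_k) / Σ λ:
  k = 1: 45/92 = 0.4891
  k = 2: (45 + 29)/92 = 74/92 = 0.8043
  k = 3: (45 + 29 + 18)/92 = 92/92 = 1

Summary (fraction, with percent):

explained: PC1 0.4891 (48.91%), PC2 0.3152 (31.52%), PC3 0.1957 (19.57%);  cumulative: 0.4891, 0.8043, 1


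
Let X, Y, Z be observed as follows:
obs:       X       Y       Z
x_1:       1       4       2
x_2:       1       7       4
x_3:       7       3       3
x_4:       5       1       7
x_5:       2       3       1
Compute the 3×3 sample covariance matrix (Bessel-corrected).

Step 1 — column means:
  mean(X) = (1 + 1 + 7 + 5 + 2) / 5 = 16/5 = 3.2
  mean(Y) = (4 + 7 + 3 + 1 + 3) / 5 = 18/5 = 3.6
  mean(Z) = (2 + 4 + 3 + 7 + 1) / 5 = 17/5 = 3.4

Step 2 — sample covariance S[i,j] = (1/(n-1)) · Σ_k (x_{k,i} - mean_i) · (x_{k,j} - mean_j), with n-1 = 4.
  S[X,X] = ((-2.2)·(-2.2) + (-2.2)·(-2.2) + (3.8)·(3.8) + (1.8)·(1.8) + (-1.2)·(-1.2)) / 4 = 28.8/4 = 7.2
  S[X,Y] = ((-2.2)·(0.4) + (-2.2)·(3.4) + (3.8)·(-0.6) + (1.8)·(-2.6) + (-1.2)·(-0.6)) / 4 = -14.6/4 = -3.65
  S[X,Z] = ((-2.2)·(-1.4) + (-2.2)·(0.6) + (3.8)·(-0.4) + (1.8)·(3.6) + (-1.2)·(-2.4)) / 4 = 9.6/4 = 2.4
  S[Y,Y] = ((0.4)·(0.4) + (3.4)·(3.4) + (-0.6)·(-0.6) + (-2.6)·(-2.6) + (-0.6)·(-0.6)) / 4 = 19.2/4 = 4.8
  S[Y,Z] = ((0.4)·(-1.4) + (3.4)·(0.6) + (-0.6)·(-0.4) + (-2.6)·(3.6) + (-0.6)·(-2.4)) / 4 = -6.2/4 = -1.55
  S[Z,Z] = ((-1.4)·(-1.4) + (0.6)·(0.6) + (-0.4)·(-0.4) + (3.6)·(3.6) + (-2.4)·(-2.4)) / 4 = 21.2/4 = 5.3

S is symmetric (S[j,i] = S[i,j]). Assembling:

S = [[7.2, -3.65, 2.4],
 [-3.65, 4.8, -1.55],
 [2.4, -1.55, 5.3]]


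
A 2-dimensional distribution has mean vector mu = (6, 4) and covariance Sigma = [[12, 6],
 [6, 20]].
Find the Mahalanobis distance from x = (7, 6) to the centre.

Step 1 — centre the observation: (x - mu) = (1, 2).

Step 2 — invert Sigma. det(Sigma) = 12·20 - (6)² = 204.
  Sigma^{-1} = (1/det) · [[d, -b], [-b, a]] = [[0.098, -0.0294],
 [-0.0294, 0.0588]].

Step 3 — form the quadratic (x - mu)^T · Sigma^{-1} · (x - mu):
  Sigma^{-1} · (x - mu) = (0.0392, 0.0882).
  (x - mu)^T · [Sigma^{-1} · (x - mu)] = (1)·(0.0392) + (2)·(0.0882) = 0.2157.

Step 4 — take square root: d = √(0.2157) ≈ 0.4644.

d(x, mu) = √(0.2157) ≈ 0.4644


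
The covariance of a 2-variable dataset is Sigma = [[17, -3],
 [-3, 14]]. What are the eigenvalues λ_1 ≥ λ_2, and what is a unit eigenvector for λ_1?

Step 1 — characteristic polynomial of 2×2 Sigma:
  det(Sigma - λI) = λ² - trace · λ + det = 0.
  trace = 17 + 14 = 31, det = 17·14 - (-3)² = 229.
Step 2 — discriminant:
  Δ = trace² - 4·det = 961 - 916 = 45.
Step 3 — eigenvalues:
  λ = (trace ± √Δ)/2 = (31 ± 6.7082)/2,
  λ_1 = 18.8541,  λ_2 = 12.1459.

Step 4 — unit eigenvector for λ_1: solve (Sigma - λ_1 I)v = 0. First row:
  (17 - 18.8541)·v_x + (-3)·v_y = 0, i.e. (-1.8541)·v_x + (-3)·v_y = 0,
  so v ∝ (b, λ_1 - a) = (-3, 1.8541); multiply by -1 so the first entry is positive: u = (3, -1.8541).
  ||u|| = √((3)² + (-1.8541)²) = √(12.4377) ≈ 3.5267,
  v_1 = u/||u|| ≈ (0.8507, -0.5257) (||v_1|| = 1).

λ_1 = 18.8541,  λ_2 = 12.1459;  v_1 ≈ (0.8507, -0.5257)


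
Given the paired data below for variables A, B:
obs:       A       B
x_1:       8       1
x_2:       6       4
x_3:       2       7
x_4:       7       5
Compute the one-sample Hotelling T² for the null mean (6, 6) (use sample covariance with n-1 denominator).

Step 1 — sample mean vector:
  mean(A) = (8 + 6 + 2 + 7) / 4 = 23/4 = 5.75
  mean(B) = (1 + 4 + 7 + 5) / 4 = 17/4 = 4.25
  x̄ = (5.75, 4.25),  deviation x̄ - mu_0 = (5.75, 4.25) - (6, 6) = (-0.25, -1.75).

Step 2 — sample covariance matrix, S[i,j] = (1/(n-1)) · Σ_k (x_{k,i} - mean_i) · (x_{k,j} - mean_j), divisor n-1 = 3:
  S[A,A] = ((2.25)·(2.25) + (0.25)·(0.25) + (-3.75)·(-3.75) + (1.25)·(1.25)) / 3 = 20.75/3 = 6.9167
  S[A,B] = ((2.25)·(-3.25) + (0.25)·(-0.25) + (-3.75)·(2.75) + (1.25)·(0.75)) / 3 = -16.75/3 = -5.5833
  S[B,B] = ((-3.25)·(-3.25) + (-0.25)·(-0.25) + (2.75)·(2.75) + (0.75)·(0.75)) / 3 = 18.75/3 = 6.25
  S = [[6.9167, -5.5833],
 [-5.5833, 6.25]].

Step 3 — invert S. det(S) = 6.9167·6.25 - (-5.5833)² = 12.0556.
  S^{-1} = (1/det) · [[d, -b], [-b, a]] = [[0.5184, 0.4631],
 [0.4631, 0.5737]].

Step 4 — quadratic form (x̄ - mu_0)^T · S^{-1} · (x̄ - mu_0):
  S^{-1} · (x̄ - mu_0) = (-0.9401, -1.1198),
  (x̄ - mu_0)^T · [...] = (-0.25)·(-0.9401) + (-1.75)·(-1.1198) = 2.1947.

Step 5 — scale by n: T² = 4 · 2.1947 = 8.7788.

T² ≈ 8.7788


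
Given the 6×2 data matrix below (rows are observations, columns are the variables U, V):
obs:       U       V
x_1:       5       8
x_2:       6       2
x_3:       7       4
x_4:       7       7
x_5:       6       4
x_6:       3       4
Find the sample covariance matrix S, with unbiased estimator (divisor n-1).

Step 1 — column means:
  mean(U) = (5 + 6 + 7 + 7 + 6 + 3) / 6 = 34/6 = 5.6667
  mean(V) = (8 + 2 + 4 + 7 + 4 + 4) / 6 = 29/6 = 4.8333

Step 2 — sample covariance S[i,j] = (1/(n-1)) · Σ_k (x_{k,i} - mean_i) · (x_{k,j} - mean_j), with n-1 = 5.
  S[U,U] = ((-0.6667)·(-0.6667) + (0.3333)·(0.3333) + (1.3333)·(1.3333) + (1.3333)·(1.3333) + (0.3333)·(0.3333) + (-2.6667)·(-2.6667)) / 5 = 11.3333/5 = 2.2667
  S[U,V] = ((-0.6667)·(3.1667) + (0.3333)·(-2.8333) + (1.3333)·(-0.8333) + (1.3333)·(2.1667) + (0.3333)·(-0.8333) + (-2.6667)·(-0.8333)) / 5 = 0.6667/5 = 0.1333
  S[V,V] = ((3.1667)·(3.1667) + (-2.8333)·(-2.8333) + (-0.8333)·(-0.8333) + (2.1667)·(2.1667) + (-0.8333)·(-0.8333) + (-0.8333)·(-0.8333)) / 5 = 24.8333/5 = 4.9667

S is symmetric (S[j,i] = S[i,j]). Assembling:

S = [[2.2667, 0.1333],
 [0.1333, 4.9667]]


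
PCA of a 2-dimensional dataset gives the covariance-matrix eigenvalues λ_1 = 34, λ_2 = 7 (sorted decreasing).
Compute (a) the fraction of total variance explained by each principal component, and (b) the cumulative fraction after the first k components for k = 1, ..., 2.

Step 1 — total variance = trace(Sigma) = Σ λ_i = 34 + 7 = 41.

Step 2 — fraction explained by component i = λ_i / Σ λ:
  PC1: 34/41 = 0.8293
  PC2: 7/41 = 0.1707

Step 3 — cumulative fraction after k components = (λ_1 + ... + λ_k) / Σ λ:
  k = 1: 34/41 = 0.8293
  k = 2: (34 + 7)/41 = 41/41 = 1

Summary (fraction, with percent):

explained: PC1 0.8293 (82.93%), PC2 0.1707 (17.07%);  cumulative: 0.8293, 1


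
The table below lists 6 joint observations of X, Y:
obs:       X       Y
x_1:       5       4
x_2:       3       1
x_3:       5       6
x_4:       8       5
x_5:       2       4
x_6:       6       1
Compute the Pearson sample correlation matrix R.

Step 1 — column means:
  mean(X) = (5 + 3 + 5 + 8 + 2 + 6) / 6 = 29/6 = 4.8333
  mean(Y) = (4 + 1 + 6 + 5 + 4 + 1) / 6 = 21/6 = 3.5

Step 2 — sample variances and covariances s[i,j] = (1/(n-1)) · Σ_k (x_{k,i} - mean_i) · (x_{k,j} - mean_j), with n-1 = 5:
  s[X,X] = ((0.1667)·(0.1667) + (-1.8333)·(-1.8333) + (0.1667)·(0.1667) + (3.1667)·(3.1667) + (-2.8333)·(-2.8333) + (1.1667)·(1.1667)) / 5 = 22.8333/5 = 4.5667
  s[X,Y] = ((0.1667)·(0.5) + (-1.8333)·(-2.5) + (0.1667)·(2.5) + (3.1667)·(1.5) + (-2.8333)·(0.5) + (1.1667)·(-2.5)) / 5 = 5.5/5 = 1.1
  s[Y,Y] = ((0.5)·(0.5) + (-2.5)·(-2.5) + (2.5)·(2.5) + (1.5)·(1.5) + (0.5)·(0.5) + (-2.5)·(-2.5)) / 5 = 21.5/5 = 4.3
  Sample standard deviations s_i = √(s[i,i]):
  s(X) = √(4.5667) = 2.137
  s(Y) = √(4.3) = 2.0736

Step 3 — r_{ij} = s_{ij} / (s_i · s_j):
  r[X,X] = 1 (diagonal).
  r[X,Y] = 1.1 / (2.137 · 2.0736) = 1.1 / 4.4313 = 0.2482
  r[Y,Y] = 1 (diagonal).

R is symmetric with unit diagonal. Assembling:

R = [[1, 0.2482],
 [0.2482, 1]]


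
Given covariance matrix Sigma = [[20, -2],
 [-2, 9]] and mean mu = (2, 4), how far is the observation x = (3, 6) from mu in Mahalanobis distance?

Step 1 — centre the observation: (x - mu) = (1, 2).

Step 2 — invert Sigma. det(Sigma) = 20·9 - (-2)² = 176.
  Sigma^{-1} = (1/det) · [[d, -b], [-b, a]] = [[0.0511, 0.0114],
 [0.0114, 0.1136]].

Step 3 — form the quadratic (x - mu)^T · Sigma^{-1} · (x - mu):
  Sigma^{-1} · (x - mu) = (0.0739, 0.2386).
  (x - mu)^T · [Sigma^{-1} · (x - mu)] = (1)·(0.0739) + (2)·(0.2386) = 0.5511.

Step 4 — take square root: d = √(0.5511) ≈ 0.7424.

d(x, mu) = √(0.5511) ≈ 0.7424


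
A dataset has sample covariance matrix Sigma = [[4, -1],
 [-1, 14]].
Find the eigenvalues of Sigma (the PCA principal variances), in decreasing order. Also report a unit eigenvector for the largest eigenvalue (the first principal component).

Step 1 — characteristic polynomial of 2×2 Sigma:
  det(Sigma - λI) = λ² - trace · λ + det = 0.
  trace = 4 + 14 = 18, det = 4·14 - (-1)² = 55.
Step 2 — discriminant:
  Δ = trace² - 4·det = 324 - 220 = 104.
Step 3 — eigenvalues:
  λ = (trace ± √Δ)/2 = (18 ± 10.198)/2,
  λ_1 = 14.099,  λ_2 = 3.901.

Step 4 — unit eigenvector for λ_1: solve (Sigma - λ_1 I)v = 0. First row:
  (4 - 14.099)·v_x + (-1)·v_y = 0, i.e. (-10.099)·v_x + (-1)·v_y = 0,
  so v ∝ (b, λ_1 - a) = (-1, 10.099); multiply by -1 so the first entry is positive: u = (1, -10.099).
  ||u|| = √((1)² + (-10.099)²) = √(102.9902) ≈ 10.1484,
  v_1 = u/||u|| ≈ (0.0985, -0.9951) (||v_1|| = 1).

λ_1 = 14.099,  λ_2 = 3.901;  v_1 ≈ (0.0985, -0.9951)


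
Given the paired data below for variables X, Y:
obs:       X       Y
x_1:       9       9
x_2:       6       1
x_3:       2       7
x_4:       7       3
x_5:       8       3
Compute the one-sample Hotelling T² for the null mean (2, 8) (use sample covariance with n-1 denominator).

Step 1 — sample mean vector:
  mean(X) = (9 + 6 + 2 + 7 + 8) / 5 = 32/5 = 6.4
  mean(Y) = (9 + 1 + 7 + 3 + 3) / 5 = 23/5 = 4.6
  x̄ = (6.4, 4.6),  deviation x̄ - mu_0 = (6.4, 4.6) - (2, 8) = (4.4, -3.4).

Step 2 — sample covariance matrix, S[i,j] = (1/(n-1)) · Σ_k (x_{k,i} - mean_i) · (x_{k,j} - mean_j), divisor n-1 = 4:
  S[X,X] = ((2.6)·(2.6) + (-0.4)·(-0.4) + (-4.4)·(-4.4) + (0.6)·(0.6) + (1.6)·(1.6)) / 4 = 29.2/4 = 7.3
  S[X,Y] = ((2.6)·(4.4) + (-0.4)·(-3.6) + (-4.4)·(2.4) + (0.6)·(-1.6) + (1.6)·(-1.6)) / 4 = -1.2/4 = -0.3
  S[Y,Y] = ((4.4)·(4.4) + (-3.6)·(-3.6) + (2.4)·(2.4) + (-1.6)·(-1.6) + (-1.6)·(-1.6)) / 4 = 43.2/4 = 10.8
  S = [[7.3, -0.3],
 [-0.3, 10.8]].

Step 3 — invert S. det(S) = 7.3·10.8 - (-0.3)² = 78.75.
  S^{-1} = (1/det) · [[d, -b], [-b, a]] = [[0.1371, 0.0038],
 [0.0038, 0.0927]].

Step 4 — quadratic form (x̄ - mu_0)^T · S^{-1} · (x̄ - mu_0):
  S^{-1} · (x̄ - mu_0) = (0.5905, -0.2984),
  (x̄ - mu_0)^T · [...] = (4.4)·(0.5905) + (-3.4)·(-0.2984) = 3.6127.

Step 5 — scale by n: T² = 5 · 3.6127 = 18.0635.

T² ≈ 18.0635


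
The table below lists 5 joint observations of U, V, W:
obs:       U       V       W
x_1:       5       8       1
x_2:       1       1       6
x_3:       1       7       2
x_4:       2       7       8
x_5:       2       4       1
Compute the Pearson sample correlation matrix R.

Step 1 — column means:
  mean(U) = (5 + 1 + 1 + 2 + 2) / 5 = 11/5 = 2.2
  mean(V) = (8 + 1 + 7 + 7 + 4) / 5 = 27/5 = 5.4
  mean(W) = (1 + 6 + 2 + 8 + 1) / 5 = 18/5 = 3.6

Step 2 — sample variances and covariances s[i,j] = (1/(n-1)) · Σ_k (x_{k,i} - mean_i) · (x_{k,j} - mean_j), with n-1 = 4:
  s[U,U] = ((2.8)·(2.8) + (-1.2)·(-1.2) + (-1.2)·(-1.2) + (-0.2)·(-0.2) + (-0.2)·(-0.2)) / 4 = 10.8/4 = 2.7
  s[U,V] = ((2.8)·(2.6) + (-1.2)·(-4.4) + (-1.2)·(1.6) + (-0.2)·(1.6) + (-0.2)·(-1.4)) / 4 = 10.6/4 = 2.65
  s[U,W] = ((2.8)·(-2.6) + (-1.2)·(2.4) + (-1.2)·(-1.6) + (-0.2)·(4.4) + (-0.2)·(-2.6)) / 4 = -8.6/4 = -2.15
  s[V,V] = ((2.6)·(2.6) + (-4.4)·(-4.4) + (1.6)·(1.6) + (1.6)·(1.6) + (-1.4)·(-1.4)) / 4 = 33.2/4 = 8.3
  s[V,W] = ((2.6)·(-2.6) + (-4.4)·(2.4) + (1.6)·(-1.6) + (1.6)·(4.4) + (-1.4)·(-2.6)) / 4 = -9.2/4 = -2.3
  s[W,W] = ((-2.6)·(-2.6) + (2.4)·(2.4) + (-1.6)·(-1.6) + (4.4)·(4.4) + (-2.6)·(-2.6)) / 4 = 41.2/4 = 10.3
  Sample standard deviations s_i = √(s[i,i]):
  s(U) = √(2.7) = 1.6432
  s(V) = √(8.3) = 2.881
  s(W) = √(10.3) = 3.2094

Step 3 — r_{ij} = s_{ij} / (s_i · s_j):
  r[U,U] = 1 (diagonal).
  r[U,V] = 2.65 / (1.6432 · 2.881) = 2.65 / 4.7339 = 0.5598
  r[U,W] = -2.15 / (1.6432 · 3.2094) = -2.15 / 5.2735 = -0.4077
  r[V,V] = 1 (diagonal).
  r[V,W] = -2.3 / (2.881 · 3.2094) = -2.3 / 9.2461 = -0.2488
  r[W,W] = 1 (diagonal).

R is symmetric with unit diagonal. Assembling:

R = [[1, 0.5598, -0.4077],
 [0.5598, 1, -0.2488],
 [-0.4077, -0.2488, 1]]


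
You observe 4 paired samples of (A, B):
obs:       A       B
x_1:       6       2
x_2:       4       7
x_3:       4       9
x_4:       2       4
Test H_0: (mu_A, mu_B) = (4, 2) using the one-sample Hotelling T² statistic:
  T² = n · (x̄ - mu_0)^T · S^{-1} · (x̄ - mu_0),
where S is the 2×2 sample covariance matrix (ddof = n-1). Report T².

Step 1 — sample mean vector:
  mean(A) = (6 + 4 + 4 + 2) / 4 = 16/4 = 4
  mean(B) = (2 + 7 + 9 + 4) / 4 = 22/4 = 5.5
  x̄ = (4, 5.5),  deviation x̄ - mu_0 = (4, 5.5) - (4, 2) = (0, 3.5).

Step 2 — sample covariance matrix, S[i,j] = (1/(n-1)) · Σ_k (x_{k,i} - mean_i) · (x_{k,j} - mean_j), divisor n-1 = 3:
  S[A,A] = ((2)·(2) + (0)·(0) + (0)·(0) + (-2)·(-2)) / 3 = 8/3 = 2.6667
  S[A,B] = ((2)·(-3.5) + (0)·(1.5) + (0)·(3.5) + (-2)·(-1.5)) / 3 = -4/3 = -1.3333
  S[B,B] = ((-3.5)·(-3.5) + (1.5)·(1.5) + (3.5)·(3.5) + (-1.5)·(-1.5)) / 3 = 29/3 = 9.6667
  S = [[2.6667, -1.3333],
 [-1.3333, 9.6667]].

Step 3 — invert S. det(S) = 2.6667·9.6667 - (-1.3333)² = 24.
  S^{-1} = (1/det) · [[d, -b], [-b, a]] = [[0.4028, 0.0556],
 [0.0556, 0.1111]].

Step 4 — quadratic form (x̄ - mu_0)^T · S^{-1} · (x̄ - mu_0):
  S^{-1} · (x̄ - mu_0) = (0.1944, 0.3889),
  (x̄ - mu_0)^T · [...] = (0)·(0.1944) + (3.5)·(0.3889) = 1.3611.

Step 5 — scale by n: T² = 4 · 1.3611 = 5.4444.

T² ≈ 5.4444


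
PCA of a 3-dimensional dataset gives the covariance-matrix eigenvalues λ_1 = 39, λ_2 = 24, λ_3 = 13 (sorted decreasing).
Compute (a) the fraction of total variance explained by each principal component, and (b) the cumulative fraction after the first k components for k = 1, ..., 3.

Step 1 — total variance = trace(Sigma) = Σ λ_i = 39 + 24 + 13 = 76.

Step 2 — fraction explained by component i = λ_i / Σ λ:
  PC1: 39/76 = 0.5132
  PC2: 24/76 = 0.3158
  PC3: 13/76 = 0.1711

Step 3 — cumulative fraction after k components = (λ_1 + ... + λ_k) / Σ λ:
  k = 1: 39/76 = 0.5132
  k = 2: (39 + 24)/76 = 63/76 = 0.8289
  k = 3: (39 + 24 + 13)/76 = 76/76 = 1

Summary (fraction, with percent):

explained: PC1 0.5132 (51.32%), PC2 0.3158 (31.58%), PC3 0.1711 (17.11%);  cumulative: 0.5132, 0.8289, 1


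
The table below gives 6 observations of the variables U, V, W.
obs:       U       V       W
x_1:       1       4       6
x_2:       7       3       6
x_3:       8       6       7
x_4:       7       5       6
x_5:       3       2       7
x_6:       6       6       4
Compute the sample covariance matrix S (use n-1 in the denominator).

Step 1 — column means:
  mean(U) = (1 + 7 + 8 + 7 + 3 + 6) / 6 = 32/6 = 5.3333
  mean(V) = (4 + 3 + 6 + 5 + 2 + 6) / 6 = 26/6 = 4.3333
  mean(W) = (6 + 6 + 7 + 6 + 7 + 4) / 6 = 36/6 = 6

Step 2 — sample covariance S[i,j] = (1/(n-1)) · Σ_k (x_{k,i} - mean_i) · (x_{k,j} - mean_j), with n-1 = 5.
  S[U,U] = ((-4.3333)·(-4.3333) + (1.6667)·(1.6667) + (2.6667)·(2.6667) + (1.6667)·(1.6667) + (-2.3333)·(-2.3333) + (0.6667)·(0.6667)) / 5 = 37.3333/5 = 7.4667
  S[U,V] = ((-4.3333)·(-0.3333) + (1.6667)·(-1.3333) + (2.6667)·(1.6667) + (1.6667)·(0.6667) + (-2.3333)·(-2.3333) + (0.6667)·(1.6667)) / 5 = 11.3333/5 = 2.2667
  S[U,W] = ((-4.3333)·(0) + (1.6667)·(0) + (2.6667)·(1) + (1.6667)·(0) + (-2.3333)·(1) + (0.6667)·(-2)) / 5 = -1/5 = -0.2
  S[V,V] = ((-0.3333)·(-0.3333) + (-1.3333)·(-1.3333) + (1.6667)·(1.6667) + (0.6667)·(0.6667) + (-2.3333)·(-2.3333) + (1.6667)·(1.6667)) / 5 = 13.3333/5 = 2.6667
  S[V,W] = ((-0.3333)·(0) + (-1.3333)·(0) + (1.6667)·(1) + (0.6667)·(0) + (-2.3333)·(1) + (1.6667)·(-2)) / 5 = -4/5 = -0.8
  S[W,W] = ((0)·(0) + (0)·(0) + (1)·(1) + (0)·(0) + (1)·(1) + (-2)·(-2)) / 5 = 6/5 = 1.2

S is symmetric (S[j,i] = S[i,j]). Assembling:

S = [[7.4667, 2.2667, -0.2],
 [2.2667, 2.6667, -0.8],
 [-0.2, -0.8, 1.2]]


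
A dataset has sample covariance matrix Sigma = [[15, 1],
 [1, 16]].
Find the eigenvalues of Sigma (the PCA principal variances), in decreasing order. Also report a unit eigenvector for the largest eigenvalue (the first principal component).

Step 1 — characteristic polynomial of 2×2 Sigma:
  det(Sigma - λI) = λ² - trace · λ + det = 0.
  trace = 15 + 16 = 31, det = 15·16 - (1)² = 239.
Step 2 — discriminant:
  Δ = trace² - 4·det = 961 - 956 = 5.
Step 3 — eigenvalues:
  λ = (trace ± √Δ)/2 = (31 ± 2.2361)/2,
  λ_1 = 16.618,  λ_2 = 14.382.

Step 4 — unit eigenvector for λ_1: solve (Sigma - λ_1 I)v = 0. First row:
  (15 - 16.618)·v_x + (1)·v_y = 0, i.e. (-1.618)·v_x + (1)·v_y = 0,
  so v ∝ (b, λ_1 - a) = (1, 1.618) = u.
  ||u|| = √((1)² + (1.618)²) = √(3.618) ≈ 1.9021,
  v_1 = u/||u|| ≈ (0.5257, 0.8507) (||v_1|| = 1).

λ_1 = 16.618,  λ_2 = 14.382;  v_1 ≈ (0.5257, 0.8507)


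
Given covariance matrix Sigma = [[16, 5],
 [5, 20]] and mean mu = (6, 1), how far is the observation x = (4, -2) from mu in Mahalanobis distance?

Step 1 — centre the observation: (x - mu) = (-2, -3).

Step 2 — invert Sigma. det(Sigma) = 16·20 - (5)² = 295.
  Sigma^{-1} = (1/det) · [[d, -b], [-b, a]] = [[0.0678, -0.0169],
 [-0.0169, 0.0542]].

Step 3 — form the quadratic (x - mu)^T · Sigma^{-1} · (x - mu):
  Sigma^{-1} · (x - mu) = (-0.0847, -0.1288).
  (x - mu)^T · [Sigma^{-1} · (x - mu)] = (-2)·(-0.0847) + (-3)·(-0.1288) = 0.5559.

Step 4 — take square root: d = √(0.5559) ≈ 0.7456.

d(x, mu) = √(0.5559) ≈ 0.7456


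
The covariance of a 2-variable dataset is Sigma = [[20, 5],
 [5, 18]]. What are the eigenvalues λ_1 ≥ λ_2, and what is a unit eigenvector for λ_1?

Step 1 — characteristic polynomial of 2×2 Sigma:
  det(Sigma - λI) = λ² - trace · λ + det = 0.
  trace = 20 + 18 = 38, det = 20·18 - (5)² = 335.
Step 2 — discriminant:
  Δ = trace² - 4·det = 1444 - 1340 = 104.
Step 3 — eigenvalues:
  λ = (trace ± √Δ)/2 = (38 ± 10.198)/2,
  λ_1 = 24.099,  λ_2 = 13.901.

Step 4 — unit eigenvector for λ_1: solve (Sigma - λ_1 I)v = 0. First row:
  (20 - 24.099)·v_x + (5)·v_y = 0, i.e. (-4.099)·v_x + (5)·v_y = 0,
  so v ∝ (b, λ_1 - a) = (5, 4.099) = u.
  ||u|| = √((5)² + (4.099)²) = √(41.802) ≈ 6.4654,
  v_1 = u/||u|| ≈ (0.7733, 0.634) (||v_1|| = 1).

λ_1 = 24.099,  λ_2 = 13.901;  v_1 ≈ (0.7733, 0.634)


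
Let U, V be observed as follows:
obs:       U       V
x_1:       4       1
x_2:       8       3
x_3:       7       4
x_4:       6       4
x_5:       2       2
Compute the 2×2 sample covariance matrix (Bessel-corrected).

Step 1 — column means:
  mean(U) = (4 + 8 + 7 + 6 + 2) / 5 = 27/5 = 5.4
  mean(V) = (1 + 3 + 4 + 4 + 2) / 5 = 14/5 = 2.8

Step 2 — sample covariance S[i,j] = (1/(n-1)) · Σ_k (x_{k,i} - mean_i) · (x_{k,j} - mean_j), with n-1 = 4.
  S[U,U] = ((-1.4)·(-1.4) + (2.6)·(2.6) + (1.6)·(1.6) + (0.6)·(0.6) + (-3.4)·(-3.4)) / 4 = 23.2/4 = 5.8
  S[U,V] = ((-1.4)·(-1.8) + (2.6)·(0.2) + (1.6)·(1.2) + (0.6)·(1.2) + (-3.4)·(-0.8)) / 4 = 8.4/4 = 2.1
  S[V,V] = ((-1.8)·(-1.8) + (0.2)·(0.2) + (1.2)·(1.2) + (1.2)·(1.2) + (-0.8)·(-0.8)) / 4 = 6.8/4 = 1.7

S is symmetric (S[j,i] = S[i,j]). Assembling:

S = [[5.8, 2.1],
 [2.1, 1.7]]


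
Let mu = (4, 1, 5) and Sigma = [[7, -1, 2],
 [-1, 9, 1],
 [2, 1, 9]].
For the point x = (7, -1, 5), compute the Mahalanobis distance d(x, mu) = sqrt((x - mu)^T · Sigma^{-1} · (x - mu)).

Step 1 — centre the observation: (x - mu) = (3, -2, 0).

Step 2 — invert Sigma (cofactor / det for 3×3, or solve directly):
  Sigma^{-1} = [[0.1566, 0.0215, -0.0372],
 [0.0215, 0.1155, -0.0176],
 [-0.0372, -0.0176, 0.1213]].

Step 3 — form the quadratic (x - mu)^T · Sigma^{-1} · (x - mu):
  Sigma^{-1} · (x - mu) = (0.4266, -0.1663, -0.0763).
  (x - mu)^T · [Sigma^{-1} · (x - mu)] = (3)·(0.4266) + (-2)·(-0.1663) + (0)·(-0.0763) = 1.6125.

Step 4 — take square root: d = √(1.6125) ≈ 1.2699.

d(x, mu) = √(1.6125) ≈ 1.2699


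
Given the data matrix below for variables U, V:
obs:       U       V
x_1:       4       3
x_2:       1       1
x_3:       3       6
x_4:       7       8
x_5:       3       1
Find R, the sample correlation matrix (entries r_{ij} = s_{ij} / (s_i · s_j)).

Step 1 — column means:
  mean(U) = (4 + 1 + 3 + 7 + 3) / 5 = 18/5 = 3.6
  mean(V) = (3 + 1 + 6 + 8 + 1) / 5 = 19/5 = 3.8

Step 2 — sample variances and covariances s[i,j] = (1/(n-1)) · Σ_k (x_{k,i} - mean_i) · (x_{k,j} - mean_j), with n-1 = 4:
  s[U,U] = ((0.4)·(0.4) + (-2.6)·(-2.6) + (-0.6)·(-0.6) + (3.4)·(3.4) + (-0.6)·(-0.6)) / 4 = 19.2/4 = 4.8
  s[U,V] = ((0.4)·(-0.8) + (-2.6)·(-2.8) + (-0.6)·(2.2) + (3.4)·(4.2) + (-0.6)·(-2.8)) / 4 = 21.6/4 = 5.4
  s[V,V] = ((-0.8)·(-0.8) + (-2.8)·(-2.8) + (2.2)·(2.2) + (4.2)·(4.2) + (-2.8)·(-2.8)) / 4 = 38.8/4 = 9.7
  Sample standard deviations s_i = √(s[i,i]):
  s(U) = √(4.8) = 2.1909
  s(V) = √(9.7) = 3.1145

Step 3 — r_{ij} = s_{ij} / (s_i · s_j):
  r[U,U] = 1 (diagonal).
  r[U,V] = 5.4 / (2.1909 · 3.1145) = 5.4 / 6.8235 = 0.7914
  r[V,V] = 1 (diagonal).

R is symmetric with unit diagonal. Assembling:

R = [[1, 0.7914],
 [0.7914, 1]]


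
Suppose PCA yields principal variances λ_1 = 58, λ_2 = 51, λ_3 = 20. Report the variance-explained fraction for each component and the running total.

Step 1 — total variance = trace(Sigma) = Σ λ_i = 58 + 51 + 20 = 129.

Step 2 — fraction explained by component i = λ_i / Σ λ:
  PC1: 58/129 = 0.4496
  PC2: 51/129 = 0.3953
  PC3: 20/129 = 0.155

Step 3 — cumulative fraction after k components = (λ_1 + ... + λ_k) / Σ λ:
  k = 1: 58/129 = 0.4496
  k = 2: (58 + 51)/129 = 109/129 = 0.845
  k = 3: (58 + 51 + 20)/129 = 129/129 = 1

Summary (fraction, with percent):

explained: PC1 0.4496 (44.96%), PC2 0.3953 (39.53%), PC3 0.155 (15.5%);  cumulative: 0.4496, 0.845, 1


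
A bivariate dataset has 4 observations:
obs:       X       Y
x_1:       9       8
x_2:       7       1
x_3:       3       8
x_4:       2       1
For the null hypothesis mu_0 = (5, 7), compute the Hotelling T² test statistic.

Step 1 — sample mean vector:
  mean(X) = (9 + 7 + 3 + 2) / 4 = 21/4 = 5.25
  mean(Y) = (8 + 1 + 8 + 1) / 4 = 18/4 = 4.5
  x̄ = (5.25, 4.5),  deviation x̄ - mu_0 = (5.25, 4.5) - (5, 7) = (0.25, -2.5).

Step 2 — sample covariance matrix, S[i,j] = (1/(n-1)) · Σ_k (x_{k,i} - mean_i) · (x_{k,j} - mean_j), divisor n-1 = 3:
  S[X,X] = ((3.75)·(3.75) + (1.75)·(1.75) + (-2.25)·(-2.25) + (-3.25)·(-3.25)) / 3 = 32.75/3 = 10.9167
  S[X,Y] = ((3.75)·(3.5) + (1.75)·(-3.5) + (-2.25)·(3.5) + (-3.25)·(-3.5)) / 3 = 10.5/3 = 3.5
  S[Y,Y] = ((3.5)·(3.5) + (-3.5)·(-3.5) + (3.5)·(3.5) + (-3.5)·(-3.5)) / 3 = 49/3 = 16.3333
  S = [[10.9167, 3.5],
 [3.5, 16.3333]].

Step 3 — invert S. det(S) = 10.9167·16.3333 - (3.5)² = 166.0556.
  S^{-1} = (1/det) · [[d, -b], [-b, a]] = [[0.0984, -0.0211],
 [-0.0211, 0.0657]].

Step 4 — quadratic form (x̄ - mu_0)^T · S^{-1} · (x̄ - mu_0):
  S^{-1} · (x̄ - mu_0) = (0.0773, -0.1696),
  (x̄ - mu_0)^T · [...] = (0.25)·(0.0773) + (-2.5)·(-0.1696) = 0.4434.

Step 5 — scale by n: T² = 4 · 0.4434 = 1.7735.

T² ≈ 1.7735


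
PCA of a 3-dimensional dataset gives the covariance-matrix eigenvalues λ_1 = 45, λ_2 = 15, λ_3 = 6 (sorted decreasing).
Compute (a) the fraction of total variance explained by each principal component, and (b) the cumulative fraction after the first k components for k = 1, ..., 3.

Step 1 — total variance = trace(Sigma) = Σ λ_i = 45 + 15 + 6 = 66.

Step 2 — fraction explained by component i = λ_i / Σ λ:
  PC1: 45/66 = 0.6818
  PC2: 15/66 = 0.2273
  PC3: 6/66 = 0.0909

Step 3 — cumulative fraction after k components = (λ_1 + ... + λ_k) / Σ λ:
  k = 1: 45/66 = 0.6818
  k = 2: (45 + 15)/66 = 60/66 = 0.9091
  k = 3: (45 + 15 + 6)/66 = 66/66 = 1

Summary (fraction, with percent):

explained: PC1 0.6818 (68.18%), PC2 0.2273 (22.73%), PC3 0.0909 (9.09%);  cumulative: 0.6818, 0.9091, 1


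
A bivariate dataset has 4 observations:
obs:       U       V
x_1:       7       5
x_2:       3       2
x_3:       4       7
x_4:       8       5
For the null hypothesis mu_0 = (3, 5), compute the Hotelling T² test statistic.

Step 1 — sample mean vector:
  mean(U) = (7 + 3 + 4 + 8) / 4 = 22/4 = 5.5
  mean(V) = (5 + 2 + 7 + 5) / 4 = 19/4 = 4.75
  x̄ = (5.5, 4.75),  deviation x̄ - mu_0 = (5.5, 4.75) - (3, 5) = (2.5, -0.25).

Step 2 — sample covariance matrix, S[i,j] = (1/(n-1)) · Σ_k (x_{k,i} - mean_i) · (x_{k,j} - mean_j), divisor n-1 = 3:
  S[U,U] = ((1.5)·(1.5) + (-2.5)·(-2.5) + (-1.5)·(-1.5) + (2.5)·(2.5)) / 3 = 17/3 = 5.6667
  S[U,V] = ((1.5)·(0.25) + (-2.5)·(-2.75) + (-1.5)·(2.25) + (2.5)·(0.25)) / 3 = 4.5/3 = 1.5
  S[V,V] = ((0.25)·(0.25) + (-2.75)·(-2.75) + (2.25)·(2.25) + (0.25)·(0.25)) / 3 = 12.75/3 = 4.25
  S = [[5.6667, 1.5],
 [1.5, 4.25]].

Step 3 — invert S. det(S) = 5.6667·4.25 - (1.5)² = 21.8333.
  S^{-1} = (1/det) · [[d, -b], [-b, a]] = [[0.1947, -0.0687],
 [-0.0687, 0.2595]].

Step 4 — quadratic form (x̄ - mu_0)^T · S^{-1} · (x̄ - mu_0):
  S^{-1} · (x̄ - mu_0) = (0.5038, -0.2366),
  (x̄ - mu_0)^T · [...] = (2.5)·(0.5038) + (-0.25)·(-0.2366) = 1.3187.

Step 5 — scale by n: T² = 4 · 1.3187 = 5.2748.

T² ≈ 5.2748


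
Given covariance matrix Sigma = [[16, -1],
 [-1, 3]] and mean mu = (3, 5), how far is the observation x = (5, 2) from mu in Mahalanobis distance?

Step 1 — centre the observation: (x - mu) = (2, -3).

Step 2 — invert Sigma. det(Sigma) = 16·3 - (-1)² = 47.
  Sigma^{-1} = (1/det) · [[d, -b], [-b, a]] = [[0.0638, 0.0213],
 [0.0213, 0.3404]].

Step 3 — form the quadratic (x - mu)^T · Sigma^{-1} · (x - mu):
  Sigma^{-1} · (x - mu) = (0.0638, -0.9787).
  (x - mu)^T · [Sigma^{-1} · (x - mu)] = (2)·(0.0638) + (-3)·(-0.9787) = 3.0638.

Step 4 — take square root: d = √(3.0638) ≈ 1.7504.

d(x, mu) = √(3.0638) ≈ 1.7504


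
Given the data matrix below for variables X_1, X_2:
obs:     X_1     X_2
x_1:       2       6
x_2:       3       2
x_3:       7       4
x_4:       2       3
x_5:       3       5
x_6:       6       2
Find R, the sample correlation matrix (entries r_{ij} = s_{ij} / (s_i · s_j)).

Step 1 — column means:
  mean(X_1) = (2 + 3 + 7 + 2 + 3 + 6) / 6 = 23/6 = 3.8333
  mean(X_2) = (6 + 2 + 4 + 3 + 5 + 2) / 6 = 22/6 = 3.6667

Step 2 — sample variances and covariances s[i,j] = (1/(n-1)) · Σ_k (x_{k,i} - mean_i) · (x_{k,j} - mean_j), with n-1 = 5:
  s[X_1,X_1] = ((-1.8333)·(-1.8333) + (-0.8333)·(-0.8333) + (3.1667)·(3.1667) + (-1.8333)·(-1.8333) + (-0.8333)·(-0.8333) + (2.1667)·(2.1667)) / 5 = 22.8333/5 = 4.5667
  s[X_1,X_2] = ((-1.8333)·(2.3333) + (-0.8333)·(-1.6667) + (3.1667)·(0.3333) + (-1.8333)·(-0.6667) + (-0.8333)·(1.3333) + (2.1667)·(-1.6667)) / 5 = -5.3333/5 = -1.0667
  s[X_2,X_2] = ((2.3333)·(2.3333) + (-1.6667)·(-1.6667) + (0.3333)·(0.3333) + (-0.6667)·(-0.6667) + (1.3333)·(1.3333) + (-1.6667)·(-1.6667)) / 5 = 13.3333/5 = 2.6667
  Sample standard deviations s_i = √(s[i,i]):
  s(X_1) = √(4.5667) = 2.137
  s(X_2) = √(2.6667) = 1.633

Step 3 — r_{ij} = s_{ij} / (s_i · s_j):
  r[X_1,X_1] = 1 (diagonal).
  r[X_1,X_2] = -1.0667 / (2.137 · 1.633) = -1.0667 / 3.4897 = -0.3057
  r[X_2,X_2] = 1 (diagonal).

R is symmetric with unit diagonal. Assembling:

R = [[1, -0.3057],
 [-0.3057, 1]]
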